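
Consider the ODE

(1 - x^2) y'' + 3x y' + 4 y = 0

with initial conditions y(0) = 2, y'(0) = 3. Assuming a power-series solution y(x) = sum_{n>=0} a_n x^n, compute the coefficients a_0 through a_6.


Ansatz: y(x) = sum_{n>=0} a_n x^n, so y'(x) = sum_{n>=1} n a_n x^(n-1) and y''(x) = sum_{n>=2} n(n-1) a_n x^(n-2).
Substitute into P(x) y'' + Q(x) y' + R(x) y = 0 with P(x) = 1 - x^2, Q(x) = 3x, R(x) = 4, and match powers of x.
Initial conditions: a_0 = 2, a_1 = 3.
Setting the coefficient of each power of x to zero and solving order by order (substituting the coefficients already found):
  x^0: 2 a_2 + 4 a_0 = 0  ->  2 a_2 = -4 a_0 = -8  ->  a_2 = -4
  x^1: 6 a_3 + 7 a_1 = 0  ->  6 a_3 = -7 a_1 = -21  ->  a_3 = -7/2
  x^2: 12 a_4 + 8 a_2 = 0  ->  12 a_4 = -8 a_2 = 32  ->  a_4 = 8/3
  x^3: 20 a_5 + 7 a_3 = 0  ->  20 a_5 = -7 a_3 = 49/2  ->  a_5 = 49/40
  x^4: 30 a_6 + 4 a_4 = 0  ->  30 a_6 = -4 a_4 = -32/3  ->  a_6 = -16/45
Truncated series: y(x) = 2 + 3 x - 4 x^2 - (7/2) x^3 + (8/3) x^4 + (49/40) x^5 - (16/45) x^6 + O(x^7).

a_0 = 2; a_1 = 3; a_2 = -4; a_3 = -7/2; a_4 = 8/3; a_5 = 49/40; a_6 = -16/45


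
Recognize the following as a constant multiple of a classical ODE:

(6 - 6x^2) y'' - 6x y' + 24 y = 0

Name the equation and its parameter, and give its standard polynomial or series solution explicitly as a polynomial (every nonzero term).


All three coefficients share the factor 6; dividing through by 6 gives  (1 - x^2) y'' - x y' + 4 y = 0.
This matches the Chebyshev equation (1 - x^2) y'' - x y' + n^2 y = 0 (note the -x y' term, not -2x y') with n^2 = 4, so n = 2; the polynomial solution is T_2(x).
With y = sum_k a_k x^k, matching x^k gives (k+2)(k+1) a_{k+2} = (k^2 - n^2) a_k = (k - 2)(k + 2) a_k. The right side vanishes at k = 2, so the series with the parity of 2 terminates at degree 2.
Standard normalization: leading coefficient of T_n is 2^(n-1), so a_2 = 2^1 = 2. Work downward with a_k = (k+1)(k+2) a_{k+2} / ((k - 2)(k + 2)):
  a_0 = (1)(2)(2) / ((0 - 2)(0 + 2)) = 4/(-4) = -1
Hence T_2(x) = 2 x^2 - 1.

T_2(x); series = 2 x^2 - 1


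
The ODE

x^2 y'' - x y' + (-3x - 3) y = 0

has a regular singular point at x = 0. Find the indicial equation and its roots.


Divide by x^2 to reach normal form y'' + P_1(x) y' + P_2(x) y = 0 with P_1(x) = -1/x and P_2(x) = -3/x - 3/x^2.
x = 0 is a singular point because the y'-coefficient -1/x has a pole at x = 0 and the y-coefficient -3/x - 3/x^2 has a pole at x = 0.
It is a regular singular point because x P_1(x) = p(x) = -1 and x^2 P_2(x) = q(x) = -3x - 3 are polynomials, hence analytic at x = 0.
p(0) = -1,  q(0) = -3.
Indicial equation: r(r-1) + p(0) r + q(0) = 0, i.e. r^2 + (p(0) - 1) r + q(0) = 0, i.e. r^2 - 2 r - 3 = 0.
Discriminant: (-2)^2 - 4(-3) = 16, so r = (2 ± 4)/2.
Solving: r_1 = 3, r_2 = -1.

indicial: r^2 - 2 r - 3 = 0; roots r_1 = 3, r_2 = -1


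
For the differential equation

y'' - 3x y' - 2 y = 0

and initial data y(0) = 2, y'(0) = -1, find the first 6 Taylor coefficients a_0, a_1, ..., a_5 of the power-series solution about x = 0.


Ansatz: y(x) = sum_{n>=0} a_n x^n, so y'(x) = sum_{n>=1} n a_n x^(n-1) and y''(x) = sum_{n>=2} n(n-1) a_n x^(n-2).
Substitute into P(x) y'' + Q(x) y' + R(x) y = 0 with P(x) = 1, Q(x) = -3x, R(x) = -2, and match powers of x.
Initial conditions: a_0 = 2, a_1 = -1.
Setting the coefficient of each power of x to zero and solving order by order (substituting the coefficients already found):
  x^0: 2 a_2 - 2 a_0 = 0  ->  2 a_2 = 2 a_0 = 4  ->  a_2 = 2
  x^1: 6 a_3 - 5 a_1 = 0  ->  6 a_3 = 5 a_1 = -5  ->  a_3 = -5/6
  x^2: 12 a_4 - 8 a_2 = 0  ->  12 a_4 = 8 a_2 = 16  ->  a_4 = 4/3
  x^3: 20 a_5 - 11 a_3 = 0  ->  20 a_5 = 11 a_3 = -55/6  ->  a_5 = -11/24
Truncated series: y(x) = 2 - x + 2 x^2 - (5/6) x^3 + (4/3) x^4 - (11/24) x^5 + O(x^6).

a_0 = 2; a_1 = -1; a_2 = 2; a_3 = -5/6; a_4 = 4/3; a_5 = -11/24


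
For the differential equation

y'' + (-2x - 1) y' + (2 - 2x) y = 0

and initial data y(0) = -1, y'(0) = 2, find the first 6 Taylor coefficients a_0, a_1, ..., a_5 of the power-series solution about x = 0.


Ansatz: y(x) = sum_{n>=0} a_n x^n, so y'(x) = sum_{n>=1} n a_n x^(n-1) and y''(x) = sum_{n>=2} n(n-1) a_n x^(n-2).
Substitute into P(x) y'' + Q(x) y' + R(x) y = 0 with P(x) = 1, Q(x) = -2x - 1, R(x) = 2 - 2x, and match powers of x.
Initial conditions: a_0 = -1, a_1 = 2.
Setting the coefficient of each power of x to zero and solving order by order (substituting the coefficients already found):
  x^0: 2 a_2 - a_1 + 2 a_0 = 0  ->  2 a_2 = a_1 - 2 a_0 = 4  ->  a_2 = 2
  x^1: 6 a_3 - 2 a_2 - 2 a_0 = 0  ->  6 a_3 = 2 a_2 + 2 a_0 = 2  ->  a_3 = 1/3
  x^2: 12 a_4 - 3 a_3 - 2 a_2 - 2 a_1 = 0  ->  12 a_4 = 3 a_3 + 2 a_2 + 2 a_1 = 9  ->  a_4 = 3/4
  x^3: 20 a_5 - 4 a_4 - 4 a_3 - 2 a_2 = 0  ->  20 a_5 = 4 a_4 + 4 a_3 + 2 a_2 = 25/3  ->  a_5 = 5/12
Truncated series: y(x) = -1 + 2 x + 2 x^2 + (1/3) x^3 + (3/4) x^4 + (5/12) x^5 + O(x^6).

a_0 = -1; a_1 = 2; a_2 = 2; a_3 = 1/3; a_4 = 3/4; a_5 = 5/12


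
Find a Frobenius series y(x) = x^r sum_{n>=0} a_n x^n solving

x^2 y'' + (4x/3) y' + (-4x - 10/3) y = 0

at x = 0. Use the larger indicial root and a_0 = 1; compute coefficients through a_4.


Write in Frobenius form y'' + (p(x)/x) y' + (q(x)/x^2) y = 0:
  p(x) = 4/3,  q(x) = -4x - 10/3.
Indicial equation: r(r-1) + (4/3) r + (-10/3) = 0 -> roots r_1 = 5/3, r_2 = -2.
Take r = r_1 = 5/3. Let y(x) = x^r sum_{n>=0} a_n x^n with a_0 = 1.
Substitute y = x^r sum a_n x^n and match x^{r+n}. The recurrence is
  D(n) a_n - 4 a_{n-1} = 0,  where D(n) = (r+n)(r+n-1) + (4/3)(r+n) + (-10/3).
  a_n = 4 / D(n) * a_{n-1}.
Since the indicial polynomial factors as (r - r_1)(r - r_2), D(n) = (r_1 + n - r_1)(r_1 + n - r_2) = n(n + 11/3).
Evaluating step by step (a_0 = 1):
  n = 1: D(1) = 1(1 + 11/3) = 14/3; numerator = 4(1) = 4; a_1 = (4)/(14/3) = 6/7
  n = 2: D(2) = 2(2 + 11/3) = 34/3; numerator = 4(6/7) = 24/7; a_2 = (24/7)/(34/3) = 36/119
  n = 3: D(3) = 3(3 + 11/3) = 20; numerator = 4(36/119) = 144/119; a_3 = (144/119)/(20) = 36/595
  n = 4: D(4) = 4(4 + 11/3) = 92/3; numerator = 4(36/595) = 144/595; a_4 = (144/595)/(92/3) = 108/13685

r = 5/3; a_0 = 1; a_1 = 6/7; a_2 = 36/119; a_3 = 36/595; a_4 = 108/13685


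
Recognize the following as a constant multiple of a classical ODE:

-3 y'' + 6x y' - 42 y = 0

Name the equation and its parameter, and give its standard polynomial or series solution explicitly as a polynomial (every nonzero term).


All three coefficients share the factor -3; dividing through by -3 gives  y'' - 2x y' + 14 y = 0.
This matches the Hermite equation y'' - 2x y' + 2n y = 0 with 2n = 14, so n = 7; the polynomial solution is H_7(x).
With y = sum_k a_k x^k, matching x^k gives (k+2)(k+1) a_{k+2} = 2(k - n) a_k = 2(k - 7) a_k. The right side vanishes at k = 7, so the series with the parity of 7 terminates at degree 7.
Standard normalization: leading coefficient of H_n is 2^n, so a_7 = 2^7 = 128. Work downward with a_k = (k+1)(k+2) a_{k+2} / (2(k - n)):
  a_5 = (6)(7)(128) / (2(5 - 7)) = 5376/(-4) = -1344
  a_3 = (4)(5)(-1344) / (2(3 - 7)) = -26880/(-8) = 3360
  a_1 = (2)(3)(3360) / (2(1 - 7)) = 20160/(-12) = -1680
Hence H_7(x) = 128 x^7 - 1344 x^5 + 3360 x^3 - 1680 x.

H_7(x); series = 128 x^7 - 1344 x^5 + 3360 x^3 - 1680 x


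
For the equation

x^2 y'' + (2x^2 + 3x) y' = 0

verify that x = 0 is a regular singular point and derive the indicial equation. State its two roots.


Divide by x^2 to reach normal form y'' + P_1(x) y' + P_2(x) y = 0 with P_1(x) = 2 + 3/x and P_2(x) = 0.
x = 0 is a singular point because the y'-coefficient 2 + 3/x has a pole at x = 0.
It is a regular singular point because x P_1(x) = p(x) = 2x + 3 and x^2 P_2(x) = q(x) = 0 are polynomials, hence analytic at x = 0.
p(0) = 3,  q(0) = 0.
Indicial equation: r(r-1) + p(0) r + q(0) = 0, i.e. r^2 + (p(0) - 1) r + q(0) = 0, i.e. r^2 + 2 r = 0.
Discriminant: (2)^2 - 4(0) = 4, so r = (-2 ± 2)/2.
Solving: r_1 = 0, r_2 = -2.

indicial: r^2 + 2 r = 0; roots r_1 = 0, r_2 = -2


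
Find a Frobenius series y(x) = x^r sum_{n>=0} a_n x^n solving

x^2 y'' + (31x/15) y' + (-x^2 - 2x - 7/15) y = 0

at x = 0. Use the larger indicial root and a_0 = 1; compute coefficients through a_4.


Write in Frobenius form y'' + (p(x)/x) y' + (q(x)/x^2) y = 0:
  p(x) = 31/15,  q(x) = -x^2 - 2x - 7/15.
Indicial equation: r(r-1) + (31/15) r + (-7/15) = 0 -> roots r_1 = 1/3, r_2 = -7/5.
Take r = r_1 = 1/3. Let y(x) = x^r sum_{n>=0} a_n x^n with a_0 = 1.
Substitute y = x^r sum a_n x^n and match x^{r+n}. The recurrence is
  D(n) a_n - 2 a_{n-1} - 1 a_{n-2} = 0,  where D(n) = (r+n)(r+n-1) + (31/15)(r+n) + (-7/15).
  a_n = [2 a_{n-1} + 1 a_{n-2}] / D(n).
Since the indicial polynomial factors as (r - r_1)(r - r_2), D(n) = (r_1 + n - r_1)(r_1 + n - r_2) = n(n + 26/15).
Evaluating step by step (a_0 = 1):
  n = 1: D(1) = 1(1 + 26/15) = 41/15; numerator = 2(1) = 2; a_1 = (2)/(41/15) = 30/41
  n = 2: D(2) = 2(2 + 26/15) = 112/15; numerator = 2(30/41) + 1(1) = 101/41; a_2 = (101/41)/(112/15) = 1515/4592
  n = 3: D(3) = 3(3 + 26/15) = 71/5; numerator = 2(1515/4592) + 1(30/41) = 3195/2296; a_3 = (3195/2296)/(71/5) = 225/2296
  n = 4: D(4) = 4(4 + 26/15) = 344/15; numerator = 2(225/2296) + 1(1515/4592) = 345/656; a_4 = (345/656)/(344/15) = 5175/225664

r = 1/3; a_0 = 1; a_1 = 30/41; a_2 = 1515/4592; a_3 = 225/2296; a_4 = 5175/225664


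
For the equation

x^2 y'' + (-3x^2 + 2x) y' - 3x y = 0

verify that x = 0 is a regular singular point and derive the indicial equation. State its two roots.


Divide by x^2 to reach normal form y'' + P_1(x) y' + P_2(x) y = 0 with P_1(x) = -3 + 2/x and P_2(x) = -3/x.
x = 0 is a singular point because the y'-coefficient -3 + 2/x has a pole at x = 0 and the y-coefficient -3/x has a pole at x = 0.
It is a regular singular point because x P_1(x) = p(x) = 2 - 3x and x^2 P_2(x) = q(x) = -3x are polynomials, hence analytic at x = 0.
p(0) = 2,  q(0) = 0.
Indicial equation: r(r-1) + p(0) r + q(0) = 0, i.e. r^2 + (p(0) - 1) r + q(0) = 0, i.e. r^2 + 1 r = 0.
Discriminant: (1)^2 - 4(0) = 1, so r = (-1 ± 1)/2.
Solving: r_1 = 0, r_2 = -1.

indicial: r^2 + 1 r = 0; roots r_1 = 0, r_2 = -1


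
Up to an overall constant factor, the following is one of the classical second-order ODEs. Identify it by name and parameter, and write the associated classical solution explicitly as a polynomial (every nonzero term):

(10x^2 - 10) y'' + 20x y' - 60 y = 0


All three coefficients share the factor -10; dividing through by -10 gives  (1 - x^2) y'' - 2x y' + 6 y = 0.
This matches the Legendre equation (1 - x^2) y'' - 2x y' + n(n+1) y = 0 (note the -2x y' term) with n(n+1) = 6, so n = 2; the polynomial solution is P_2(x).
With y = sum_k a_k x^k, matching x^k gives (k+2)(k+1) a_{k+2} = [k(k+1) - n(n+1)] a_k = (k - 2)(k + 3) a_k. The right side vanishes at k = 2, so the series with the parity of 2 terminates at degree 2.
Standard normalization (P_n(1) = 1): leading coefficient (2n)!/(2^n (n!)^2) = 24/(4*4) = 3/2, so a_2 = 3/2. Work downward with a_k = (k+1)(k+2) a_{k+2} / ((k - 2)(k + 3)):
  a_0 = (1)(2)(3/2) / ((0 - 2)(0 + 3)) = 3/(-6) = -1/2
Hence P_2(x) = 3 x^2/2 - 1/2.

P_2(x); series = 3 x^2/2 - 1/2


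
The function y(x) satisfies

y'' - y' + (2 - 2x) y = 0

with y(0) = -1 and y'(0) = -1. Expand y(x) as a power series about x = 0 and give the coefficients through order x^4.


Ansatz: y(x) = sum_{n>=0} a_n x^n, so y'(x) = sum_{n>=1} n a_n x^(n-1) and y''(x) = sum_{n>=2} n(n-1) a_n x^(n-2).
Substitute into P(x) y'' + Q(x) y' + R(x) y = 0 with P(x) = 1, Q(x) = -1, R(x) = 2 - 2x, and match powers of x.
Initial conditions: a_0 = -1, a_1 = -1.
Setting the coefficient of each power of x to zero and solving order by order (substituting the coefficients already found):
  x^0: 2 a_2 - a_1 + 2 a_0 = 0  ->  2 a_2 = a_1 - 2 a_0 = 1  ->  a_2 = 1/2
  x^1: 6 a_3 - 2 a_2 + 2 a_1 - 2 a_0 = 0  ->  6 a_3 = 2 a_2 - 2 a_1 + 2 a_0 = 1  ->  a_3 = 1/6
  x^2: 12 a_4 - 3 a_3 + 2 a_2 - 2 a_1 = 0  ->  12 a_4 = 3 a_3 - 2 a_2 + 2 a_1 = -5/2  ->  a_4 = -5/24
Truncated series: y(x) = -1 - x + (1/2) x^2 + (1/6) x^3 - (5/24) x^4 + O(x^5).

a_0 = -1; a_1 = -1; a_2 = 1/2; a_3 = 1/6; a_4 = -5/24


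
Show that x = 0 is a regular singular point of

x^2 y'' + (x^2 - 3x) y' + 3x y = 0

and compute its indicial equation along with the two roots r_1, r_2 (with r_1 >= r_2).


Divide by x^2 to reach normal form y'' + P_1(x) y' + P_2(x) y = 0 with P_1(x) = 1 - 3/x and P_2(x) = 3/x.
x = 0 is a singular point because the y'-coefficient 1 - 3/x has a pole at x = 0 and the y-coefficient 3/x has a pole at x = 0.
It is a regular singular point because x P_1(x) = p(x) = x - 3 and x^2 P_2(x) = q(x) = 3x are polynomials, hence analytic at x = 0.
p(0) = -3,  q(0) = 0.
Indicial equation: r(r-1) + p(0) r + q(0) = 0, i.e. r^2 + (p(0) - 1) r + q(0) = 0, i.e. r^2 - 4 r = 0.
Discriminant: (-4)^2 - 4(0) = 16, so r = (4 ± 4)/2.
Solving: r_1 = 4, r_2 = 0.

indicial: r^2 - 4 r = 0; roots r_1 = 4, r_2 = 0


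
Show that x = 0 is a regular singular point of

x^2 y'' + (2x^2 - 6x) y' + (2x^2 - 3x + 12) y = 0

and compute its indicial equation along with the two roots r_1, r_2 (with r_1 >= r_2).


Divide by x^2 to reach normal form y'' + P_1(x) y' + P_2(x) y = 0 with P_1(x) = 2 - 6/x and P_2(x) = 2 - 3/x + 12/x^2.
x = 0 is a singular point because the y'-coefficient 2 - 6/x has a pole at x = 0 and the y-coefficient 2 - 3/x + 12/x^2 has a pole at x = 0.
It is a regular singular point because x P_1(x) = p(x) = 2x - 6 and x^2 P_2(x) = q(x) = 2x^2 - 3x + 12 are polynomials, hence analytic at x = 0.
p(0) = -6,  q(0) = 12.
Indicial equation: r(r-1) + p(0) r + q(0) = 0, i.e. r^2 + (p(0) - 1) r + q(0) = 0, i.e. r^2 - 7 r + 12 = 0.
Discriminant: (-7)^2 - 4(12) = 1, so r = (7 ± 1)/2.
Solving: r_1 = 4, r_2 = 3.

indicial: r^2 - 7 r + 12 = 0; roots r_1 = 4, r_2 = 3


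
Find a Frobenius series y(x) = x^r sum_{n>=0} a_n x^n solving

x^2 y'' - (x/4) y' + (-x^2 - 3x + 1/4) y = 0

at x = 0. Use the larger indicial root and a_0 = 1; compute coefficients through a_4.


Write in Frobenius form y'' + (p(x)/x) y' + (q(x)/x^2) y = 0:
  p(x) = -1/4,  q(x) = -x^2 - 3x + 1/4.
Indicial equation: r(r-1) + (-1/4) r + (1/4) = 0 -> roots r_1 = 1, r_2 = 1/4.
Take r = r_1 = 1. Let y(x) = x^r sum_{n>=0} a_n x^n with a_0 = 1.
Substitute y = x^r sum a_n x^n and match x^{r+n}. The recurrence is
  D(n) a_n - 3 a_{n-1} - 1 a_{n-2} = 0,  where D(n) = (r+n)(r+n-1) + (-1/4)(r+n) + (1/4).
  a_n = [3 a_{n-1} + 1 a_{n-2}] / D(n).
Since the indicial polynomial factors as (r - r_1)(r - r_2), D(n) = (r_1 + n - r_1)(r_1 + n - r_2) = n(n + 3/4).
Evaluating step by step (a_0 = 1):
  n = 1: D(1) = 1(1 + 3/4) = 7/4; numerator = 3(1) = 3; a_1 = (3)/(7/4) = 12/7
  n = 2: D(2) = 2(2 + 3/4) = 11/2; numerator = 3(12/7) + 1(1) = 43/7; a_2 = (43/7)/(11/2) = 86/77
  n = 3: D(3) = 3(3 + 3/4) = 45/4; numerator = 3(86/77) + 1(12/7) = 390/77; a_3 = (390/77)/(45/4) = 104/231
  n = 4: D(4) = 4(4 + 3/4) = 19; numerator = 3(104/231) + 1(86/77) = 190/77; a_4 = (190/77)/(19) = 10/77

r = 1; a_0 = 1; a_1 = 12/7; a_2 = 86/77; a_3 = 104/231; a_4 = 10/77


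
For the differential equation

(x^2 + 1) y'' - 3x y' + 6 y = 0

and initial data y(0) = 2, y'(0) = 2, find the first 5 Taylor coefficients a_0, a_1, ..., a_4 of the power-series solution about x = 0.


Ansatz: y(x) = sum_{n>=0} a_n x^n, so y'(x) = sum_{n>=1} n a_n x^(n-1) and y''(x) = sum_{n>=2} n(n-1) a_n x^(n-2).
Substitute into P(x) y'' + Q(x) y' + R(x) y = 0 with P(x) = x^2 + 1, Q(x) = -3x, R(x) = 6, and match powers of x.
Initial conditions: a_0 = 2, a_1 = 2.
Setting the coefficient of each power of x to zero and solving order by order (substituting the coefficients already found):
  x^0: 2 a_2 + 6 a_0 = 0  ->  2 a_2 = -6 a_0 = -12  ->  a_2 = -6
  x^1: 6 a_3 + 3 a_1 = 0  ->  6 a_3 = -3 a_1 = -6  ->  a_3 = -1
  x^2: 12 a_4 + 2 a_2 = 0  ->  12 a_4 = -2 a_2 = 12  ->  a_4 = 1
Truncated series: y(x) = 2 + 2 x - 6 x^2 - x^3 + x^4 + O(x^5).

a_0 = 2; a_1 = 2; a_2 = -6; a_3 = -1; a_4 = 1


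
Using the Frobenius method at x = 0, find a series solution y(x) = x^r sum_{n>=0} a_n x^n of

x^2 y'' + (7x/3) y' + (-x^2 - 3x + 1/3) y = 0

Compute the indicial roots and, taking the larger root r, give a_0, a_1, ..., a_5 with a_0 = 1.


Write in Frobenius form y'' + (p(x)/x) y' + (q(x)/x^2) y = 0:
  p(x) = 7/3,  q(x) = -x^2 - 3x + 1/3.
Indicial equation: r(r-1) + (7/3) r + (1/3) = 0 -> roots r_1 = -1/3, r_2 = -1.
Take r = r_1 = -1/3. Let y(x) = x^r sum_{n>=0} a_n x^n with a_0 = 1.
Substitute y = x^r sum a_n x^n and match x^{r+n}. The recurrence is
  D(n) a_n - 3 a_{n-1} - 1 a_{n-2} = 0,  where D(n) = (r+n)(r+n-1) + (7/3)(r+n) + (1/3).
  a_n = [3 a_{n-1} + 1 a_{n-2}] / D(n).
Since the indicial polynomial factors as (r - r_1)(r - r_2), D(n) = (r_1 + n - r_1)(r_1 + n - r_2) = n(n + 2/3).
Evaluating step by step (a_0 = 1):
  n = 1: D(1) = 1(1 + 2/3) = 5/3; numerator = 3(1) = 3; a_1 = (3)/(5/3) = 9/5
  n = 2: D(2) = 2(2 + 2/3) = 16/3; numerator = 3(9/5) + 1(1) = 32/5; a_2 = (32/5)/(16/3) = 6/5
  n = 3: D(3) = 3(3 + 2/3) = 11; numerator = 3(6/5) + 1(9/5) = 27/5; a_3 = (27/5)/(11) = 27/55
  n = 4: D(4) = 4(4 + 2/3) = 56/3; numerator = 3(27/55) + 1(6/5) = 147/55; a_4 = (147/55)/(56/3) = 63/440
  n = 5: D(5) = 5(5 + 2/3) = 85/3; numerator = 3(63/440) + 1(27/55) = 81/88; a_5 = (81/88)/(85/3) = 243/7480

r = -1/3; a_0 = 1; a_1 = 9/5; a_2 = 6/5; a_3 = 27/55; a_4 = 63/440; a_5 = 243/7480


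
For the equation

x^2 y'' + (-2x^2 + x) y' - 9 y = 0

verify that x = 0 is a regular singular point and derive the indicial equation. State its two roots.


Divide by x^2 to reach normal form y'' + P_1(x) y' + P_2(x) y = 0 with P_1(x) = -2 + 1/x and P_2(x) = -9/x^2.
x = 0 is a singular point because the y'-coefficient -2 + 1/x has a pole at x = 0 and the y-coefficient -9/x^2 has a pole at x = 0.
It is a regular singular point because x P_1(x) = p(x) = 1 - 2x and x^2 P_2(x) = q(x) = -9 are polynomials, hence analytic at x = 0.
p(0) = 1,  q(0) = -9.
Indicial equation: r(r-1) + p(0) r + q(0) = 0, i.e. r^2 + (p(0) - 1) r + q(0) = 0, i.e. r^2 - 9 = 0.
Discriminant: (0)^2 - 4(-9) = 36, so r = (0 ± 6)/2.
Solving: r_1 = 3, r_2 = -3.

indicial: r^2 - 9 = 0; roots r_1 = 3, r_2 = -3


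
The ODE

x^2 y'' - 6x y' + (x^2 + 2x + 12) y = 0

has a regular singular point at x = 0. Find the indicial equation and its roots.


Divide by x^2 to reach normal form y'' + P_1(x) y' + P_2(x) y = 0 with P_1(x) = -6/x and P_2(x) = 1 + 2/x + 12/x^2.
x = 0 is a singular point because the y'-coefficient -6/x has a pole at x = 0 and the y-coefficient 1 + 2/x + 12/x^2 has a pole at x = 0.
It is a regular singular point because x P_1(x) = p(x) = -6 and x^2 P_2(x) = q(x) = x^2 + 2x + 12 are polynomials, hence analytic at x = 0.
p(0) = -6,  q(0) = 12.
Indicial equation: r(r-1) + p(0) r + q(0) = 0, i.e. r^2 + (p(0) - 1) r + q(0) = 0, i.e. r^2 - 7 r + 12 = 0.
Discriminant: (-7)^2 - 4(12) = 1, so r = (7 ± 1)/2.
Solving: r_1 = 4, r_2 = 3.

indicial: r^2 - 7 r + 12 = 0; roots r_1 = 4, r_2 = 3


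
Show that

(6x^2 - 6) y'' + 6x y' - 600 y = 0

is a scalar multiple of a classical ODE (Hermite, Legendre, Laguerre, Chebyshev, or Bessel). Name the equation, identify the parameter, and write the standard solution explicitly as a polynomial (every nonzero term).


All three coefficients share the factor -6; dividing through by -6 gives  (1 - x^2) y'' - x y' + 100 y = 0.
This matches the Chebyshev equation (1 - x^2) y'' - x y' + n^2 y = 0 (note the -x y' term, not -2x y') with n^2 = 100, so n = 10; the polynomial solution is T_10(x).
With y = sum_k a_k x^k, matching x^k gives (k+2)(k+1) a_{k+2} = (k^2 - n^2) a_k = (k - 10)(k + 10) a_k. The right side vanishes at k = 10, so the series with the parity of 10 terminates at degree 10.
Standard normalization: leading coefficient of T_n is 2^(n-1), so a_10 = 2^9 = 512. Work downward with a_k = (k+1)(k+2) a_{k+2} / ((k - 10)(k + 10)):
  a_8 = (9)(10)(512) / ((8 - 10)(8 + 10)) = 46080/(-36) = -1280
  a_6 = (7)(8)(-1280) / ((6 - 10)(6 + 10)) = -71680/(-64) = 1120
  a_4 = (5)(6)(1120) / ((4 - 10)(4 + 10)) = 33600/(-84) = -400
  a_2 = (3)(4)(-400) / ((2 - 10)(2 + 10)) = -4800/(-96) = 50
  a_0 = (1)(2)(50) / ((0 - 10)(0 + 10)) = 100/(-100) = -1
Hence T_10(x) = 512 x^10 - 1280 x^8 + 1120 x^6 - 400 x^4 + 50 x^2 - 1.

T_10(x); series = 512 x^10 - 1280 x^8 + 1120 x^6 - 400 x^4 + 50 x^2 - 1


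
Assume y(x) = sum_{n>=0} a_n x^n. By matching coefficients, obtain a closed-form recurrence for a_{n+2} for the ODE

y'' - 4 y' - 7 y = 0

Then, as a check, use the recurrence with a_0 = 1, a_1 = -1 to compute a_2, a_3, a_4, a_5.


Substitute y = sum_n a_n x^n.
y''(x) has coefficient (n+2)(n+1) a_{n+2} at x^n;
-4 y'(x) has coefficient -4 (n+1) a_{n+1} at x^n;
-7 y(x) has coefficient -7 a_n at x^n.
Matching x^n: (n+2)(n+1) a_{n+2} - 4 (n+1) a_{n+1} - 7 a_n = 0.
Thus a_{n+2} = [4 (n+1) a_{n+1} + 7 a_n] / ((n+1)(n+2)).

Check with a_0 = 1, a_1 = -1 (apply the recurrence for n = 0, 1, 2, 3): a_0 = 1, a_1 = -1, a_2 = 3/2, a_3 = 5/6, a_4 = 41/24, a_5 = 199/120.

a_(n+2) = [4 (n+1) a_(n+1) + 7 a_n] / ((n+1)(n+2)); check: a_0 = 1, a_1 = -1, a_2 = 3/2, a_3 = 5/6, a_4 = 41/24, a_5 = 199/120


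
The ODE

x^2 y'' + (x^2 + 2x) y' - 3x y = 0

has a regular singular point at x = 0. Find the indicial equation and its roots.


Divide by x^2 to reach normal form y'' + P_1(x) y' + P_2(x) y = 0 with P_1(x) = 1 + 2/x and P_2(x) = -3/x.
x = 0 is a singular point because the y'-coefficient 1 + 2/x has a pole at x = 0 and the y-coefficient -3/x has a pole at x = 0.
It is a regular singular point because x P_1(x) = p(x) = x + 2 and x^2 P_2(x) = q(x) = -3x are polynomials, hence analytic at x = 0.
p(0) = 2,  q(0) = 0.
Indicial equation: r(r-1) + p(0) r + q(0) = 0, i.e. r^2 + (p(0) - 1) r + q(0) = 0, i.e. r^2 + 1 r = 0.
Discriminant: (1)^2 - 4(0) = 1, so r = (-1 ± 1)/2.
Solving: r_1 = 0, r_2 = -1.

indicial: r^2 + 1 r = 0; roots r_1 = 0, r_2 = -1


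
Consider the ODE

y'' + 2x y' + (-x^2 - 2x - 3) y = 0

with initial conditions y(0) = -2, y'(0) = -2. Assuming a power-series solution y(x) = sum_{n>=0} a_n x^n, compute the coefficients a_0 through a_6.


Ansatz: y(x) = sum_{n>=0} a_n x^n, so y'(x) = sum_{n>=1} n a_n x^(n-1) and y''(x) = sum_{n>=2} n(n-1) a_n x^(n-2).
Substitute into P(x) y'' + Q(x) y' + R(x) y = 0 with P(x) = 1, Q(x) = 2x, R(x) = -x^2 - 2x - 3, and match powers of x.
Initial conditions: a_0 = -2, a_1 = -2.
Setting the coefficient of each power of x to zero and solving order by order (substituting the coefficients already found):
  x^0: 2 a_2 - 3 a_0 = 0  ->  2 a_2 = 3 a_0 = -6  ->  a_2 = -3
  x^1: 6 a_3 - a_1 - 2 a_0 = 0  ->  6 a_3 = a_1 + 2 a_0 = -6  ->  a_3 = -1
  x^2: 12 a_4 + a_2 - 2 a_1 - a_0 = 0  ->  12 a_4 = -a_2 + 2 a_1 + a_0 = -3  ->  a_4 = -1/4
  x^3: 20 a_5 + 3 a_3 - 2 a_2 - a_1 = 0  ->  20 a_5 = -3 a_3 + 2 a_2 + a_1 = -5  ->  a_5 = -1/4
  x^4: 30 a_6 + 5 a_4 - 2 a_3 - a_2 = 0  ->  30 a_6 = -5 a_4 + 2 a_3 + a_2 = -15/4  ->  a_6 = -1/8
Truncated series: y(x) = -2 - 2 x - 3 x^2 - x^3 - (1/4) x^4 - (1/4) x^5 - (1/8) x^6 + O(x^7).

a_0 = -2; a_1 = -2; a_2 = -3; a_3 = -1; a_4 = -1/4; a_5 = -1/4; a_6 = -1/8


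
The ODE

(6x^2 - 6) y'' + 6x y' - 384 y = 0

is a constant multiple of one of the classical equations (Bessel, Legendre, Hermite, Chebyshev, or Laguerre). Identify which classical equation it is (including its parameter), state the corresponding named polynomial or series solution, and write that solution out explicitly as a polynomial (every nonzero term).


All three coefficients share the factor -6; dividing through by -6 gives  (1 - x^2) y'' - x y' + 64 y = 0.
This matches the Chebyshev equation (1 - x^2) y'' - x y' + n^2 y = 0 (note the -x y' term, not -2x y') with n^2 = 64, so n = 8; the polynomial solution is T_8(x).
With y = sum_k a_k x^k, matching x^k gives (k+2)(k+1) a_{k+2} = (k^2 - n^2) a_k = (k - 8)(k + 8) a_k. The right side vanishes at k = 8, so the series with the parity of 8 terminates at degree 8.
Standard normalization: leading coefficient of T_n is 2^(n-1), so a_8 = 2^7 = 128. Work downward with a_k = (k+1)(k+2) a_{k+2} / ((k - 8)(k + 8)):
  a_6 = (7)(8)(128) / ((6 - 8)(6 + 8)) = 7168/(-28) = -256
  a_4 = (5)(6)(-256) / ((4 - 8)(4 + 8)) = -7680/(-48) = 160
  a_2 = (3)(4)(160) / ((2 - 8)(2 + 8)) = 1920/(-60) = -32
  a_0 = (1)(2)(-32) / ((0 - 8)(0 + 8)) = -64/(-64) = 1
Hence T_8(x) = 128 x^8 - 256 x^6 + 160 x^4 - 32 x^2 + 1.

T_8(x); series = 128 x^8 - 256 x^6 + 160 x^4 - 32 x^2 + 1


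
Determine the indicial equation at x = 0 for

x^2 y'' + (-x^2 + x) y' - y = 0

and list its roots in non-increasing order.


Divide by x^2 to reach normal form y'' + P_1(x) y' + P_2(x) y = 0 with P_1(x) = -1 + 1/x and P_2(x) = -1/x^2.
x = 0 is a singular point because the y'-coefficient -1 + 1/x has a pole at x = 0 and the y-coefficient -1/x^2 has a pole at x = 0.
It is a regular singular point because x P_1(x) = p(x) = 1 - x and x^2 P_2(x) = q(x) = -1 are polynomials, hence analytic at x = 0.
p(0) = 1,  q(0) = -1.
Indicial equation: r(r-1) + p(0) r + q(0) = 0, i.e. r^2 + (p(0) - 1) r + q(0) = 0, i.e. r^2 - 1 = 0.
Discriminant: (0)^2 - 4(-1) = 4, so r = (0 ± 2)/2.
Solving: r_1 = 1, r_2 = -1.

indicial: r^2 - 1 = 0; roots r_1 = 1, r_2 = -1


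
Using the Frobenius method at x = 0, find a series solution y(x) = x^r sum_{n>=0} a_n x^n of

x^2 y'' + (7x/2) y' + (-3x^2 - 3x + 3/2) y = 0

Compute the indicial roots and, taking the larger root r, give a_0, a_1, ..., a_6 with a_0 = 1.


Write in Frobenius form y'' + (p(x)/x) y' + (q(x)/x^2) y = 0:
  p(x) = 7/2,  q(x) = -3x^2 - 3x + 3/2.
Indicial equation: r(r-1) + (7/2) r + (3/2) = 0 -> roots r_1 = -1, r_2 = -3/2.
Take r = r_1 = -1. Let y(x) = x^r sum_{n>=0} a_n x^n with a_0 = 1.
Substitute y = x^r sum a_n x^n and match x^{r+n}. The recurrence is
  D(n) a_n - 3 a_{n-1} - 3 a_{n-2} = 0,  where D(n) = (r+n)(r+n-1) + (7/2)(r+n) + (3/2).
  a_n = [3 a_{n-1} + 3 a_{n-2}] / D(n).
Since the indicial polynomial factors as (r - r_1)(r - r_2), D(n) = (r_1 + n - r_1)(r_1 + n - r_2) = n(n + 1/2).
Evaluating step by step (a_0 = 1):
  n = 1: D(1) = 1(1 + 1/2) = 3/2; numerator = 3(1) = 3; a_1 = (3)/(3/2) = 2
  n = 2: D(2) = 2(2 + 1/2) = 5; numerator = 3(2) + 3(1) = 9; a_2 = (9)/(5) = 9/5
  n = 3: D(3) = 3(3 + 1/2) = 21/2; numerator = 3(9/5) + 3(2) = 57/5; a_3 = (57/5)/(21/2) = 38/35
  n = 4: D(4) = 4(4 + 1/2) = 18; numerator = 3(38/35) + 3(9/5) = 303/35; a_4 = (303/35)/(18) = 101/210
  n = 5: D(5) = 5(5 + 1/2) = 55/2; numerator = 3(101/210) + 3(38/35) = 47/10; a_5 = (47/10)/(55/2) = 47/275
  n = 6: D(6) = 6(6 + 1/2) = 39; numerator = 3(47/275) + 3(101/210) = 7529/3850; a_6 = (7529/3850)/(39) = 7529/150150

r = -1; a_0 = 1; a_1 = 2; a_2 = 9/5; a_3 = 38/35; a_4 = 101/210; a_5 = 47/275; a_6 = 7529/150150


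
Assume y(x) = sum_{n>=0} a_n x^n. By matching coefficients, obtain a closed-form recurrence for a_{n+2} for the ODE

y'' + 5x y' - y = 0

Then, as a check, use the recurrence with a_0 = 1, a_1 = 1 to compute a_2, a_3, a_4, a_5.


Substitute y = sum_n a_n x^n.
y''(x) has coefficient (n+2)(n+1) a_{n+2} at x^n;
5 x y'(x) has coefficient 5 n a_n at x^n (shift);
-y(x) has coefficient -1 a_n at x^n.
Matching x^n: (n+2)(n+1) a_{n+2} + (5n - 1) a_n = 0.
Thus a_{n+2} = (-5n + 1) / ((n+1)(n+2)) * a_n.

Check with a_0 = 1, a_1 = 1 (apply the recurrence for n = 0, 1, 2, 3): a_0 = 1, a_1 = 1, a_2 = 1/2, a_3 = -2/3, a_4 = -3/8, a_5 = 7/15.

a_(n+2) = (-5n + 1) / ((n+1)(n+2)) * a_n; check: a_0 = 1, a_1 = 1, a_2 = 1/2, a_3 = -2/3, a_4 = -3/8, a_5 = 7/15


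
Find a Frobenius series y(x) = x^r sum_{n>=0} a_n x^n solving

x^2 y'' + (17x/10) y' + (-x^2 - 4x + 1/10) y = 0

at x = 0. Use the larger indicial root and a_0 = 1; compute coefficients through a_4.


Write in Frobenius form y'' + (p(x)/x) y' + (q(x)/x^2) y = 0:
  p(x) = 17/10,  q(x) = -x^2 - 4x + 1/10.
Indicial equation: r(r-1) + (17/10) r + (1/10) = 0 -> roots r_1 = -1/5, r_2 = -1/2.
Take r = r_1 = -1/5. Let y(x) = x^r sum_{n>=0} a_n x^n with a_0 = 1.
Substitute y = x^r sum a_n x^n and match x^{r+n}. The recurrence is
  D(n) a_n - 4 a_{n-1} - 1 a_{n-2} = 0,  where D(n) = (r+n)(r+n-1) + (17/10)(r+n) + (1/10).
  a_n = [4 a_{n-1} + 1 a_{n-2}] / D(n).
Since the indicial polynomial factors as (r - r_1)(r - r_2), D(n) = (r_1 + n - r_1)(r_1 + n - r_2) = n(n + 3/10).
Evaluating step by step (a_0 = 1):
  n = 1: D(1) = 1(1 + 3/10) = 13/10; numerator = 4(1) = 4; a_1 = (4)/(13/10) = 40/13
  n = 2: D(2) = 2(2 + 3/10) = 23/5; numerator = 4(40/13) + 1(1) = 173/13; a_2 = (173/13)/(23/5) = 865/299
  n = 3: D(3) = 3(3 + 3/10) = 99/10; numerator = 4(865/299) + 1(40/13) = 4380/299; a_3 = (4380/299)/(99/10) = 14600/9867
  n = 4: D(4) = 4(4 + 3/10) = 86/5; numerator = 4(14600/9867) + 1(865/299) = 86945/9867; a_4 = (86945/9867)/(86/5) = 434725/848562

r = -1/5; a_0 = 1; a_1 = 40/13; a_2 = 865/299; a_3 = 14600/9867; a_4 = 434725/848562


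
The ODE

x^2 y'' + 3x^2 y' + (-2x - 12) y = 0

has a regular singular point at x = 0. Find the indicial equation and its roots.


Divide by x^2 to reach normal form y'' + P_1(x) y' + P_2(x) y = 0 with P_1(x) = 3 and P_2(x) = -2/x - 12/x^2.
x = 0 is a singular point because the y-coefficient -2/x - 12/x^2 has a pole at x = 0.
It is a regular singular point because x P_1(x) = p(x) = 3x and x^2 P_2(x) = q(x) = -2x - 12 are polynomials, hence analytic at x = 0.
p(0) = 0,  q(0) = -12.
Indicial equation: r(r-1) + p(0) r + q(0) = 0, i.e. r^2 + (p(0) - 1) r + q(0) = 0, i.e. r^2 - 1 r - 12 = 0.
Discriminant: (-1)^2 - 4(-12) = 49, so r = (1 ± 7)/2.
Solving: r_1 = 4, r_2 = -3.

indicial: r^2 - 1 r - 12 = 0; roots r_1 = 4, r_2 = -3


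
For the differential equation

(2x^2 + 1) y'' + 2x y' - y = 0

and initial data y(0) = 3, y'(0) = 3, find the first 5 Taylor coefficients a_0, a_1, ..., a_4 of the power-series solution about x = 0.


Ansatz: y(x) = sum_{n>=0} a_n x^n, so y'(x) = sum_{n>=1} n a_n x^(n-1) and y''(x) = sum_{n>=2} n(n-1) a_n x^(n-2).
Substitute into P(x) y'' + Q(x) y' + R(x) y = 0 with P(x) = 2x^2 + 1, Q(x) = 2x, R(x) = -1, and match powers of x.
Initial conditions: a_0 = 3, a_1 = 3.
Setting the coefficient of each power of x to zero and solving order by order (substituting the coefficients already found):
  x^0: 2 a_2 - a_0 = 0  ->  2 a_2 = a_0 = 3  ->  a_2 = 3/2
  x^1: 6 a_3 + a_1 = 0  ->  6 a_3 = -a_1 = -3  ->  a_3 = -1/2
  x^2: 12 a_4 + 7 a_2 = 0  ->  12 a_4 = -7 a_2 = -21/2  ->  a_4 = -7/8
Truncated series: y(x) = 3 + 3 x + (3/2) x^2 - (1/2) x^3 - (7/8) x^4 + O(x^5).

a_0 = 3; a_1 = 3; a_2 = 3/2; a_3 = -1/2; a_4 = -7/8


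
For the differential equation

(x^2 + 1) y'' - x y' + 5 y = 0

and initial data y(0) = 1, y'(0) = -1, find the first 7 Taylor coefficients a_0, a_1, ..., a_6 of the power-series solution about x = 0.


Ansatz: y(x) = sum_{n>=0} a_n x^n, so y'(x) = sum_{n>=1} n a_n x^(n-1) and y''(x) = sum_{n>=2} n(n-1) a_n x^(n-2).
Substitute into P(x) y'' + Q(x) y' + R(x) y = 0 with P(x) = x^2 + 1, Q(x) = -x, R(x) = 5, and match powers of x.
Initial conditions: a_0 = 1, a_1 = -1.
Setting the coefficient of each power of x to zero and solving order by order (substituting the coefficients already found):
  x^0: 2 a_2 + 5 a_0 = 0  ->  2 a_2 = -5 a_0 = -5  ->  a_2 = -5/2
  x^1: 6 a_3 + 4 a_1 = 0  ->  6 a_3 = -4 a_1 = 4  ->  a_3 = 2/3
  x^2: 12 a_4 + 5 a_2 = 0  ->  12 a_4 = -5 a_2 = 25/2  ->  a_4 = 25/24
  x^3: 20 a_5 + 8 a_3 = 0  ->  20 a_5 = -8 a_3 = -16/3  ->  a_5 = -4/15
  x^4: 30 a_6 + 13 a_4 = 0  ->  30 a_6 = -13 a_4 = -325/24  ->  a_6 = -65/144
Truncated series: y(x) = 1 - x - (5/2) x^2 + (2/3) x^3 + (25/24) x^4 - (4/15) x^5 - (65/144) x^6 + O(x^7).

a_0 = 1; a_1 = -1; a_2 = -5/2; a_3 = 2/3; a_4 = 25/24; a_5 = -4/15; a_6 = -65/144


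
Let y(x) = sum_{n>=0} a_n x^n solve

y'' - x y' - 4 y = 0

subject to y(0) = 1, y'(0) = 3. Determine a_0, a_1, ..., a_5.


Ansatz: y(x) = sum_{n>=0} a_n x^n, so y'(x) = sum_{n>=1} n a_n x^(n-1) and y''(x) = sum_{n>=2} n(n-1) a_n x^(n-2).
Substitute into P(x) y'' + Q(x) y' + R(x) y = 0 with P(x) = 1, Q(x) = -x, R(x) = -4, and match powers of x.
Initial conditions: a_0 = 1, a_1 = 3.
Setting the coefficient of each power of x to zero and solving order by order (substituting the coefficients already found):
  x^0: 2 a_2 - 4 a_0 = 0  ->  2 a_2 = 4 a_0 = 4  ->  a_2 = 2
  x^1: 6 a_3 - 5 a_1 = 0  ->  6 a_3 = 5 a_1 = 15  ->  a_3 = 5/2
  x^2: 12 a_4 - 6 a_2 = 0  ->  12 a_4 = 6 a_2 = 12  ->  a_4 = 1
  x^3: 20 a_5 - 7 a_3 = 0  ->  20 a_5 = 7 a_3 = 35/2  ->  a_5 = 7/8
Truncated series: y(x) = 1 + 3 x + 2 x^2 + (5/2) x^3 + x^4 + (7/8) x^5 + O(x^6).

a_0 = 1; a_1 = 3; a_2 = 2; a_3 = 5/2; a_4 = 1; a_5 = 7/8


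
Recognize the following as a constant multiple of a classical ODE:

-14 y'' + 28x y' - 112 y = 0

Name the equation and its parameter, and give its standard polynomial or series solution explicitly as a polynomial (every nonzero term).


All three coefficients share the factor -14; dividing through by -14 gives  y'' - 2x y' + 8 y = 0.
This matches the Hermite equation y'' - 2x y' + 2n y = 0 with 2n = 8, so n = 4; the polynomial solution is H_4(x).
With y = sum_k a_k x^k, matching x^k gives (k+2)(k+1) a_{k+2} = 2(k - n) a_k = 2(k - 4) a_k. The right side vanishes at k = 4, so the series with the parity of 4 terminates at degree 4.
Standard normalization: leading coefficient of H_n is 2^n, so a_4 = 2^4 = 16. Work downward with a_k = (k+1)(k+2) a_{k+2} / (2(k - n)):
  a_2 = (3)(4)(16) / (2(2 - 4)) = 192/(-4) = -48
  a_0 = (1)(2)(-48) / (2(0 - 4)) = -96/(-8) = 12
Hence H_4(x) = 16 x^4 - 48 x^2 + 12.

H_4(x); series = 16 x^4 - 48 x^2 + 12


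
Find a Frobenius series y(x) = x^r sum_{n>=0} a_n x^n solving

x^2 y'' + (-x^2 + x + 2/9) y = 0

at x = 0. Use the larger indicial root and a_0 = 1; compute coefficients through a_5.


Write in Frobenius form y'' + (p(x)/x) y' + (q(x)/x^2) y = 0:
  p(x) = 0,  q(x) = -x^2 + x + 2/9.
Indicial equation: r(r-1) + (0) r + (2/9) = 0 -> roots r_1 = 2/3, r_2 = 1/3.
Take r = r_1 = 2/3. Let y(x) = x^r sum_{n>=0} a_n x^n with a_0 = 1.
Substitute y = x^r sum a_n x^n and match x^{r+n}. The recurrence is
  D(n) a_n + 1 a_{n-1} - 1 a_{n-2} = 0,  where D(n) = (r+n)(r+n-1) + (0)(r+n) + (2/9).
  a_n = [-1 a_{n-1} + 1 a_{n-2}] / D(n).
Since the indicial polynomial factors as (r - r_1)(r - r_2), D(n) = (r_1 + n - r_1)(r_1 + n - r_2) = n(n + 1/3).
Evaluating step by step (a_0 = 1):
  n = 1: D(1) = 1(1 + 1/3) = 4/3; numerator = -1(1) = -1; a_1 = (-1)/(4/3) = -3/4
  n = 2: D(2) = 2(2 + 1/3) = 14/3; numerator = -1(-3/4) + 1(1) = 7/4; a_2 = (7/4)/(14/3) = 3/8
  n = 3: D(3) = 3(3 + 1/3) = 10; numerator = -1(3/8) + 1(-3/4) = -9/8; a_3 = (-9/8)/(10) = -9/80
  n = 4: D(4) = 4(4 + 1/3) = 52/3; numerator = -1(-9/80) + 1(3/8) = 39/80; a_4 = (39/80)/(52/3) = 9/320
  n = 5: D(5) = 5(5 + 1/3) = 80/3; numerator = -1(9/320) + 1(-9/80) = -9/64; a_5 = (-9/64)/(80/3) = -27/5120

r = 2/3; a_0 = 1; a_1 = -3/4; a_2 = 3/8; a_3 = -9/80; a_4 = 9/320; a_5 = -27/5120


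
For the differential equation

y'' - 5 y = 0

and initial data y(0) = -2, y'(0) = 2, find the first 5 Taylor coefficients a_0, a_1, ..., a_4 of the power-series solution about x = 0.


Ansatz: y(x) = sum_{n>=0} a_n x^n, so y'(x) = sum_{n>=1} n a_n x^(n-1) and y''(x) = sum_{n>=2} n(n-1) a_n x^(n-2).
Substitute into P(x) y'' + Q(x) y' + R(x) y = 0 with P(x) = 1, Q(x) = 0, R(x) = -5, and match powers of x.
Initial conditions: a_0 = -2, a_1 = 2.
Setting the coefficient of each power of x to zero and solving order by order (substituting the coefficients already found):
  x^0: 2 a_2 - 5 a_0 = 0  ->  2 a_2 = 5 a_0 = -10  ->  a_2 = -5
  x^1: 6 a_3 - 5 a_1 = 0  ->  6 a_3 = 5 a_1 = 10  ->  a_3 = 5/3
  x^2: 12 a_4 - 5 a_2 = 0  ->  12 a_4 = 5 a_2 = -25  ->  a_4 = -25/12
Truncated series: y(x) = -2 + 2 x - 5 x^2 + (5/3) x^3 - (25/12) x^4 + O(x^5).

a_0 = -2; a_1 = 2; a_2 = -5; a_3 = 5/3; a_4 = -25/12


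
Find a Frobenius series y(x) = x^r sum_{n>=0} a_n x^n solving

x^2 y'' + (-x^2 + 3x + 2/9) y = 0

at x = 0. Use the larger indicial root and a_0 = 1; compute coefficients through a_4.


Write in Frobenius form y'' + (p(x)/x) y' + (q(x)/x^2) y = 0:
  p(x) = 0,  q(x) = -x^2 + 3x + 2/9.
Indicial equation: r(r-1) + (0) r + (2/9) = 0 -> roots r_1 = 2/3, r_2 = 1/3.
Take r = r_1 = 2/3. Let y(x) = x^r sum_{n>=0} a_n x^n with a_0 = 1.
Substitute y = x^r sum a_n x^n and match x^{r+n}. The recurrence is
  D(n) a_n + 3 a_{n-1} - 1 a_{n-2} = 0,  where D(n) = (r+n)(r+n-1) + (0)(r+n) + (2/9).
  a_n = [-3 a_{n-1} + 1 a_{n-2}] / D(n).
Since the indicial polynomial factors as (r - r_1)(r - r_2), D(n) = (r_1 + n - r_1)(r_1 + n - r_2) = n(n + 1/3).
Evaluating step by step (a_0 = 1):
  n = 1: D(1) = 1(1 + 1/3) = 4/3; numerator = -3(1) = -3; a_1 = (-3)/(4/3) = -9/4
  n = 2: D(2) = 2(2 + 1/3) = 14/3; numerator = -3(-9/4) + 1(1) = 31/4; a_2 = (31/4)/(14/3) = 93/56
  n = 3: D(3) = 3(3 + 1/3) = 10; numerator = -3(93/56) + 1(-9/4) = -405/56; a_3 = (-405/56)/(10) = -81/112
  n = 4: D(4) = 4(4 + 1/3) = 52/3; numerator = -3(-81/112) + 1(93/56) = 429/112; a_4 = (429/112)/(52/3) = 99/448

r = 2/3; a_0 = 1; a_1 = -9/4; a_2 = 93/56; a_3 = -81/112; a_4 = 99/448


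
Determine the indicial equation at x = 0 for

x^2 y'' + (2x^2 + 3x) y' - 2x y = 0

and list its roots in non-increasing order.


Divide by x^2 to reach normal form y'' + P_1(x) y' + P_2(x) y = 0 with P_1(x) = 2 + 3/x and P_2(x) = -2/x.
x = 0 is a singular point because the y'-coefficient 2 + 3/x has a pole at x = 0 and the y-coefficient -2/x has a pole at x = 0.
It is a regular singular point because x P_1(x) = p(x) = 2x + 3 and x^2 P_2(x) = q(x) = -2x are polynomials, hence analytic at x = 0.
p(0) = 3,  q(0) = 0.
Indicial equation: r(r-1) + p(0) r + q(0) = 0, i.e. r^2 + (p(0) - 1) r + q(0) = 0, i.e. r^2 + 2 r = 0.
Discriminant: (2)^2 - 4(0) = 4, so r = (-2 ± 2)/2.
Solving: r_1 = 0, r_2 = -2.

indicial: r^2 + 2 r = 0; roots r_1 = 0, r_2 = -2


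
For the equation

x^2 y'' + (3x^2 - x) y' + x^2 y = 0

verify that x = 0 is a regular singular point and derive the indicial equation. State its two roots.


Divide by x^2 to reach normal form y'' + P_1(x) y' + P_2(x) y = 0 with P_1(x) = 3 - 1/x and P_2(x) = 1.
x = 0 is a singular point because the y'-coefficient 3 - 1/x has a pole at x = 0.
It is a regular singular point because x P_1(x) = p(x) = 3x - 1 and x^2 P_2(x) = q(x) = x^2 are polynomials, hence analytic at x = 0.
p(0) = -1,  q(0) = 0.
Indicial equation: r(r-1) + p(0) r + q(0) = 0, i.e. r^2 + (p(0) - 1) r + q(0) = 0, i.e. r^2 - 2 r = 0.
Discriminant: (-2)^2 - 4(0) = 4, so r = (2 ± 2)/2.
Solving: r_1 = 2, r_2 = 0.

indicial: r^2 - 2 r = 0; roots r_1 = 2, r_2 = 0


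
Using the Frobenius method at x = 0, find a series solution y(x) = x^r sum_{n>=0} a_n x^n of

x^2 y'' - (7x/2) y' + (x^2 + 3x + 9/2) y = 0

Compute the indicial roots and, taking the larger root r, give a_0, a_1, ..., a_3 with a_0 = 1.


Write in Frobenius form y'' + (p(x)/x) y' + (q(x)/x^2) y = 0:
  p(x) = -7/2,  q(x) = x^2 + 3x + 9/2.
Indicial equation: r(r-1) + (-7/2) r + (9/2) = 0 -> roots r_1 = 3, r_2 = 3/2.
Take r = r_1 = 3. Let y(x) = x^r sum_{n>=0} a_n x^n with a_0 = 1.
Substitute y = x^r sum a_n x^n and match x^{r+n}. The recurrence is
  D(n) a_n + 3 a_{n-1} + 1 a_{n-2} = 0,  where D(n) = (r+n)(r+n-1) + (-7/2)(r+n) + (9/2).
  a_n = [-3 a_{n-1} - 1 a_{n-2}] / D(n).
Since the indicial polynomial factors as (r - r_1)(r - r_2), D(n) = (r_1 + n - r_1)(r_1 + n - r_2) = n(n + 3/2).
Evaluating step by step (a_0 = 1):
  n = 1: D(1) = 1(1 + 3/2) = 5/2; numerator = -3(1) = -3; a_1 = (-3)/(5/2) = -6/5
  n = 2: D(2) = 2(2 + 3/2) = 7; numerator = -3(-6/5) - 1(1) = 13/5; a_2 = (13/5)/(7) = 13/35
  n = 3: D(3) = 3(3 + 3/2) = 27/2; numerator = -3(13/35) - 1(-6/5) = 3/35; a_3 = (3/35)/(27/2) = 2/315

r = 3; a_0 = 1; a_1 = -6/5; a_2 = 13/35; a_3 = 2/315


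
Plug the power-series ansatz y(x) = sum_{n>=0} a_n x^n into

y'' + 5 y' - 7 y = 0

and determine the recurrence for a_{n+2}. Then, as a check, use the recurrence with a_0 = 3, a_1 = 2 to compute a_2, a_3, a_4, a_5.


Substitute y = sum_n a_n x^n.
y''(x) has coefficient (n+2)(n+1) a_{n+2} at x^n;
5 y'(x) has coefficient 5 (n+1) a_{n+1} at x^n;
-7 y(x) has coefficient -7 a_n at x^n.
Matching x^n: (n+2)(n+1) a_{n+2} + 5 (n+1) a_{n+1} - 7 a_n = 0.
Thus a_{n+2} = [-5 (n+1) a_{n+1} + 7 a_n] / ((n+1)(n+2)).

Check with a_0 = 3, a_1 = 2 (apply the recurrence for n = 0, 1, 2, 3): a_0 = 3, a_1 = 2, a_2 = 11/2, a_3 = -41/6, a_4 = 47/4, a_5 = -1697/120.

a_(n+2) = [-5 (n+1) a_(n+1) + 7 a_n] / ((n+1)(n+2)); check: a_0 = 3, a_1 = 2, a_2 = 11/2, a_3 = -41/6, a_4 = 47/4, a_5 = -1697/120


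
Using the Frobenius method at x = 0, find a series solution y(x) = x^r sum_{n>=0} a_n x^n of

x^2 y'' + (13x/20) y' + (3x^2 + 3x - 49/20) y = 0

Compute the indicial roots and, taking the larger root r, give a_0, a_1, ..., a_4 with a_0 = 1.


Write in Frobenius form y'' + (p(x)/x) y' + (q(x)/x^2) y = 0:
  p(x) = 13/20,  q(x) = 3x^2 + 3x - 49/20.
Indicial equation: r(r-1) + (13/20) r + (-49/20) = 0 -> roots r_1 = 7/4, r_2 = -7/5.
Take r = r_1 = 7/4. Let y(x) = x^r sum_{n>=0} a_n x^n with a_0 = 1.
Substitute y = x^r sum a_n x^n and match x^{r+n}. The recurrence is
  D(n) a_n + 3 a_{n-1} + 3 a_{n-2} = 0,  where D(n) = (r+n)(r+n-1) + (13/20)(r+n) + (-49/20).
  a_n = [-3 a_{n-1} - 3 a_{n-2}] / D(n).
Since the indicial polynomial factors as (r - r_1)(r - r_2), D(n) = (r_1 + n - r_1)(r_1 + n - r_2) = n(n + 63/20).
Evaluating step by step (a_0 = 1):
  n = 1: D(1) = 1(1 + 63/20) = 83/20; numerator = -3(1) = -3; a_1 = (-3)/(83/20) = -60/83
  n = 2: D(2) = 2(2 + 63/20) = 103/10; numerator = -3(-60/83) - 3(1) = -69/83; a_2 = (-69/83)/(103/10) = -690/8549
  n = 3: D(3) = 3(3 + 63/20) = 369/20; numerator = -3(-690/8549) - 3(-60/83) = 20610/8549; a_3 = (20610/8549)/(369/20) = 45800/350509
  n = 4: D(4) = 4(4 + 63/20) = 143/5; numerator = -3(45800/350509) - 3(-690/8549) = -510/3403; a_4 = (-510/3403)/(143/5) = -2550/486629

r = 7/4; a_0 = 1; a_1 = -60/83; a_2 = -690/8549; a_3 = 45800/350509; a_4 = -2550/486629
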